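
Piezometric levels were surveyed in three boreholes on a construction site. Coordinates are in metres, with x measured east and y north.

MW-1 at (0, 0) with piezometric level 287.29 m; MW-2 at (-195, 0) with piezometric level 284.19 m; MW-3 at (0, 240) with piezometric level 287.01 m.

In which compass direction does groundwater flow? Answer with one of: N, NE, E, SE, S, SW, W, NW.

W

∂h/∂x = (284.19 − 287.29) / (-195 − 0) = +0.01590
∂h/∂y = (287.01 − 287.29) / (240 − 0) = -0.001167
Flow = −∇h = (-0.01590 east, +0.001167 north), which points west.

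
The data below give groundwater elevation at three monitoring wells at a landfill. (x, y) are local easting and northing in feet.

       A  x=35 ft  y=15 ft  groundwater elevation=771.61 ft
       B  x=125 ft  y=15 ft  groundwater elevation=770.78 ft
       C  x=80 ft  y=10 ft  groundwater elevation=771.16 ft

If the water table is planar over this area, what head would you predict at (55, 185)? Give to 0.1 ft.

772.6 ft

Taking A as reference: B−A = (90, 0, -0.83); C−A = (45, -5, -0.45).
Solve a·Δx + b·Δy = Δh: det = 90·(-5) − 45·0 = -450.
∂h/∂x = [(-0.83)·(-5) − (-0.45)·0] / -450 = -0.009222
∂h/∂y = [90·(-0.45) − 45·(-0.83)] / -450 = +0.007000
h(55, 185) = 771.61 + (-0.009222)·(20) + (+0.007000)·(170) = 771.61 -0.184 +1.190 = 772.616 ft.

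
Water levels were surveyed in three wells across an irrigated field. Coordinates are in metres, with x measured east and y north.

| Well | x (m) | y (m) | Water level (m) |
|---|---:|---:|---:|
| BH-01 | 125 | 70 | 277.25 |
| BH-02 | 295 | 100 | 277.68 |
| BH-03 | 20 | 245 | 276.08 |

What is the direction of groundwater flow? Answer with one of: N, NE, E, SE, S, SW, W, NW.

Three-point gradient (reference BH-01): Δ to BH-02 = (170, 30, +0.43), Δ to BH-03 = (-105, 175, -1.17).
∂h/∂x = +0.003354, ∂h/∂y = -0.004673 (det = 32900).
Flow = −∇h = (-0.003354 east, +0.004673 north), which points northwest.

NW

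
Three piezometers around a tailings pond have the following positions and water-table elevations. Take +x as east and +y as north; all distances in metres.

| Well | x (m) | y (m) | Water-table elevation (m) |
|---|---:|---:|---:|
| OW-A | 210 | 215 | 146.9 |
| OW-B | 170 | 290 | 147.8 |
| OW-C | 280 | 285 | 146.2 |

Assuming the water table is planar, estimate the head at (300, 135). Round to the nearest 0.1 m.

145.3 m

With h = a·x + b·y + c and OW-A as origin, the differences give:
  (-40)·a + 75·b = +0.9
  70·a + 70·b = -0.7
Eliminate b (×70 and ×75, subtract): -8050·a = 115.50 → a = ∂h/∂x = -0.01435
Back-substitute: b = ∂h/∂y = +0.004348.
h(300, 135) = 146.9 + (-0.01435)·(90) + (+0.004348)·(-80) = 146.9 -1.291 -0.348 = 145.261 m.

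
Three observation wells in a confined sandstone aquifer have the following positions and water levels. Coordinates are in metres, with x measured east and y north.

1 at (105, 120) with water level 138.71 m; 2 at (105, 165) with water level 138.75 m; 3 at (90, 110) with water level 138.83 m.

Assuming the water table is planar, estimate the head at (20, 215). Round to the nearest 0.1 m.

139.5 m

With h = a·x + b·y + c and 1 as origin, the differences give:
  0·a + 45·b = +0.04
  (-15)·a + (-10)·b = +0.12
Eliminate b (×(-10) and ×45, subtract): 675·a = -5.800 → a = ∂h/∂x = -0.008593
Back-substitute: b = ∂h/∂y = +0.0008889.
h(20, 215) = 138.71 + (-0.008593)·(-85) + (+0.0008889)·(95) = 138.71 +0.730 +0.084 = 139.525 m.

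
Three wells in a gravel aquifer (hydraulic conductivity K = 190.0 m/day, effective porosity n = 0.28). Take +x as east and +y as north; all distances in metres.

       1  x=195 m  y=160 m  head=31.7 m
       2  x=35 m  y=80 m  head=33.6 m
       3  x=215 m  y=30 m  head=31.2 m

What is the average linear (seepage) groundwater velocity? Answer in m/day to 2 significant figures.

8.8 m/day

With h = a·x + b·y + c and 1 as origin, the differences give:
  (-160)·a + (-80)·b = +1.9
  20·a + (-130)·b = -0.5
Eliminate b (×(-130) and ×(-80), subtract): 22400·a = -287.00 → a = ∂h/∂x = -0.01281
Back-substitute: b = ∂h/∂y = +0.001875.
|∇h| = √(-0.01281² + 0.001875²) = 0.01295
Seepage velocity v = K·i/n = 190.0 × 0.01295 / 0.28 = 8.787 m/day.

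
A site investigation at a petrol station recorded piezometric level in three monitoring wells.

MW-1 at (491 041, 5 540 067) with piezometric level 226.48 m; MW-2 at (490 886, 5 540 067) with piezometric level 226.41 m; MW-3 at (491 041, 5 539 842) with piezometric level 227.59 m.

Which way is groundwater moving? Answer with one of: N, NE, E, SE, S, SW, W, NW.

N

∂h/∂x = (226.41 − 226.48) / (490886 − 491041) = +0.0004516
∂h/∂y = (227.59 − 226.48) / (5539842 − 5540067) = -0.004933
Flow = −∇h = (-0.0004516 east, +0.004933 north), which points north.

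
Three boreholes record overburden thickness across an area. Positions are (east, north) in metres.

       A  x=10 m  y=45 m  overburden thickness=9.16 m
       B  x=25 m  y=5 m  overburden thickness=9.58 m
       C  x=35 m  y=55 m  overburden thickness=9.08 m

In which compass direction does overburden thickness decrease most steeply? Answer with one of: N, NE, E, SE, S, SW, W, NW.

N

Differences from A: to B (Δx, Δy, Δh) = (15, -40, +0.42); to C = (25, 10, -0.08).
Determinant of the coordinate differences = 15·10 − 25·(-40) = 1150.
∂d/∂x = [(+0.42)·10 − (-0.08)·(-40)] / 1150 = +0.0008696
∂d/∂y = [15·(-0.08) − 25·(+0.42)] / 1150 = -0.01017
Steepest decrease is along −∇f = (-0.0008696 E, +0.01017 N) → north.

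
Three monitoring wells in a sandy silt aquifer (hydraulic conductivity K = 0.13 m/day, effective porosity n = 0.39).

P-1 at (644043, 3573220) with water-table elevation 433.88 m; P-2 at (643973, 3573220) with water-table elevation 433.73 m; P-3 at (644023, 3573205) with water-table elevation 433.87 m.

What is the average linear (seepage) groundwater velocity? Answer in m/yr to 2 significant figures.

Taking P-1 as reference: P-2−P-1 = (-70, 0, -0.15); P-3−P-1 = (-20, -15, -0.01).
Determinant of the coordinate differences = (-70)·(-15) − (-20)·0 = 1050.
∂h/∂x = [(-0.15)·(-15) − (-0.01)·0] / 1050 = +0.002143
∂h/∂y = [(-70)·(-0.01) − (-20)·(-0.15)] / 1050 = -0.002190
|∇h| = √(0.002143² + -0.002190²) = 0.003064
Seepage velocity v = K·i/n = 0.13 × 0.003064 / 0.39 = 0.001021 m/day = 0.3729 m/yr.

0.37 m/yr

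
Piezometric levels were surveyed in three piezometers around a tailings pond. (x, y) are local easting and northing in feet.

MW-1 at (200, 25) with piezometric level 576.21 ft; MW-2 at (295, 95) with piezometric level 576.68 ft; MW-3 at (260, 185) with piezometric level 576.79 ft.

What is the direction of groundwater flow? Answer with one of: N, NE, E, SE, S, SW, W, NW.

With h = a·x + b·y + c and MW-1 as origin, the differences give:
  95·a + 70·b = +0.47
  60·a + 160·b = +0.58
Eliminate b (×160 and ×70, subtract): 11000·a = 34.600 → a = ∂h/∂x = +0.003145
Back-substitute: b = ∂h/∂y = +0.002445.
Flow = −∇h = (-0.003145 east, -0.002445 north), which points southwest.

SW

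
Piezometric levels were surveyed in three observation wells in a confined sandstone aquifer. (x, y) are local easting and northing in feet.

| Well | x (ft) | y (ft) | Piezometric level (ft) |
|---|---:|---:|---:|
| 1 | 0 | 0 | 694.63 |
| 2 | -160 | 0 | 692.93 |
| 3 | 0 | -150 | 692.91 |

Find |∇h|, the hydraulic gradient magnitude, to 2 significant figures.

0.016

∂h/∂x = (692.93 − 694.63) / (-160 − 0) = +0.01063
∂h/∂y = (692.91 − 694.63) / (-150 − 0) = +0.01147
|∇h| = √(0.01063² + 0.01147²) = 0.01564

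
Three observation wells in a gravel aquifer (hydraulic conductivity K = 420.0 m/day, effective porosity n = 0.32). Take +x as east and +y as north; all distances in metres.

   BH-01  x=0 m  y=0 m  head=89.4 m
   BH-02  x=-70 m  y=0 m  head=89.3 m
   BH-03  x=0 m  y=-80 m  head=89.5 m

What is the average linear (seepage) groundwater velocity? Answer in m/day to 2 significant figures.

2.5 m/day

∂h/∂x = (89.3 − 89.4) / (-70 − 0) = +0.001429
∂h/∂y = (89.5 − 89.4) / (-80 − 0) = -0.001250
|∇h| = √(0.001429² + -0.001250²) = 0.001899
Seepage velocity v = K·i/n = 420.0 × 0.001899 / 0.32 = 2.492 m/day.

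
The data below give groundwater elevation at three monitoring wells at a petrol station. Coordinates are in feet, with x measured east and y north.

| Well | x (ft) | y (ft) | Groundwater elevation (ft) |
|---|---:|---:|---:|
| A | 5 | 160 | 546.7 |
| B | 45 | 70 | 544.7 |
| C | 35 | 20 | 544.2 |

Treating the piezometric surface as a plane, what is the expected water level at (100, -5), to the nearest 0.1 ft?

Differences from A: to B (Δx, Δy, Δh) = (40, -90, -2.0); to C = (30, -140, -2.5).
Solve a·Δx + b·Δy = Δh: det = 40·(-140) − 30·(-90) = -2900.
∂h/∂x = [(-2.0)·(-140) − (-2.5)·(-90)] / -2900 = -0.01897
∂h/∂y = [40·(-2.5) − 30·(-2.0)] / -2900 = +0.01379
h(100, -5) = 546.7 + (-0.01897)·(95) + (+0.01379)·(-165) = 546.7 -1.802 -2.276 = 542.622 ft.

542.6 ft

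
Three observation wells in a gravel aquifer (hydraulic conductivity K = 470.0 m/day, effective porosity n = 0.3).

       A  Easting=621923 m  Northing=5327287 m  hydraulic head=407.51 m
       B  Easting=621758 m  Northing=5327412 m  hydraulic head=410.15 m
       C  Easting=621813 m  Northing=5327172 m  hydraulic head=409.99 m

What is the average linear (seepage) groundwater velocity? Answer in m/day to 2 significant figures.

Differences from A: to B (Δx, Δy, Δh) = (-165, 125, +2.64); to C = (-110, -115, +2.48).
Determinant of the coordinate differences = (-165)·(-115) − (-110)·125 = 32725.
∂h/∂x = [(+2.64)·(-115) − (+2.48)·125] / 32725 = -0.01875
∂h/∂y = [(-165)·(+2.48) − (-110)·(+2.64)] / 32725 = -0.003630
|∇h| = √(-0.01875² + -0.003630²) = 0.0191
Seepage velocity v = K·i/n = 470.0 × 0.0191 / 0.3 = 29.92 m/day.

30 m/day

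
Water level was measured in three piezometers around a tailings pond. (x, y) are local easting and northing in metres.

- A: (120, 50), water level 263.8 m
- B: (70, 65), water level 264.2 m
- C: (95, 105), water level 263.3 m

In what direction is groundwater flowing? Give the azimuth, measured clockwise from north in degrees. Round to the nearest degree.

Taking A as reference: B−A = (-50, 15, +0.4); C−A = (-25, 55, -0.5).
Determinant of the coordinate differences = (-50)·55 − (-25)·15 = -2375.
∂h/∂x = [(+0.4)·55 − (-0.5)·15] / -2375 = -0.01242
∂h/∂y = [(-50)·(-0.5) − (-25)·(+0.4)] / -2375 = -0.01474
Flow direction (−∇h) has components (+0.01242 E, +0.01474 N).
Azimuth = atan2(E, N) = atan2(+0.01242, +0.01474) = 40.1° ≈ 040°.

040°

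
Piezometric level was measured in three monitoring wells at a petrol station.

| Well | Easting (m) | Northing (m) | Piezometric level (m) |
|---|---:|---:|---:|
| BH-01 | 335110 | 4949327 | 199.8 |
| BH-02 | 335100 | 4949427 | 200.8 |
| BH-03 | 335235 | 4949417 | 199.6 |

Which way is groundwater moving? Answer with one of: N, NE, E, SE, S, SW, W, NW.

Taking BH-01 as reference: BH-02−BH-01 = (-10, 100, +1.0); BH-03−BH-01 = (125, 90, -0.2).
Solve a·Δx + b·Δy = Δh: det = (-10)·90 − 125·100 = -13400.
∂h/∂x = [(+1.0)·90 − (-0.2)·100] / -13400 = -0.008209
∂h/∂y = [(-10)·(-0.2) − 125·(+1.0)] / -13400 = +0.009179
Flow = −∇h = (+0.008209 east, -0.009179 north), which points southeast.

SE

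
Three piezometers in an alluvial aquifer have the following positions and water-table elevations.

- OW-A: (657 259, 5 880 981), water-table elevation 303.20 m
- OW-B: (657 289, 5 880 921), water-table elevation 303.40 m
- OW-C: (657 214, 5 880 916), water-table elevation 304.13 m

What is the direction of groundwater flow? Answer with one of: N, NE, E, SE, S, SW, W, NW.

Three-point gradient (reference OW-A): Δ to OW-B = (30, -60, +0.20), Δ to OW-C = (-45, -65, +0.93).
∂h/∂x = -0.009204, ∂h/∂y = -0.007935 (det = -4650).
Flow = −∇h = (+0.009204 east, +0.007935 north), which points northeast.

NE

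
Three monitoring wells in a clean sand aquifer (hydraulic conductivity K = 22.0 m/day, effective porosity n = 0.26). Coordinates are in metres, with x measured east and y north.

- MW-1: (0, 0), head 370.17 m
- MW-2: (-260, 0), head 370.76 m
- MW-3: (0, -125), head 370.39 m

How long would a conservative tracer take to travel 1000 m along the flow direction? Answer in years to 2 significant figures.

∂h/∂x = (370.76 − 370.17) / (-260 − 0) = -0.002269
∂h/∂y = (370.39 − 370.17) / (-125 − 0) = -0.001760
|∇h| = √(-0.002269² + -0.001760²) = 0.002872
Seepage velocity v = K·i/n = 22.0 × 0.002872 / 0.26 = 0.243 m/day.
t = 1000 / 0.243 = 4115 days = 11.3 years.

11 years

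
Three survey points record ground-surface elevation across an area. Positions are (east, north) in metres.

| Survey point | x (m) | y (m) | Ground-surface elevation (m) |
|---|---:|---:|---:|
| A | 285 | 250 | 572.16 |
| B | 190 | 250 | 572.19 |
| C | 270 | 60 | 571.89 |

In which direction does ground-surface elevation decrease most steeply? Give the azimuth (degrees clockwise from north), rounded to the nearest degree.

Taking A as reference: B−A = (-95, 0, +0.03); C−A = (-15, -190, -0.27).
Solve a·Δx + b·Δy = Δz: det = (-95)·(-190) − (-15)·0 = 18050.
∂z/∂x = [(+0.03)·(-190) − (-0.27)·0] / 18050 = -0.0003158
∂z/∂y = [(-95)·(-0.27) − (-15)·(+0.03)] / 18050 = +0.001446
Steepest decrease is along −∇f: components (+0.0003158 E, -0.001446 N).
Azimuth = atan2(+0.0003158, -0.001446) = 167.7° ≈ 168°.

168°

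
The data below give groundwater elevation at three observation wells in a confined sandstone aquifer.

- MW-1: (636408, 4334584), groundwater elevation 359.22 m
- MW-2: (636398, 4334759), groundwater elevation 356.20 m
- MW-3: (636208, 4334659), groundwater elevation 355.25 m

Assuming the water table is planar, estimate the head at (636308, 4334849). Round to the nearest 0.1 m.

353.5 m

Differences from MW-1: to MW-2 (Δx, Δy, Δh) = (-10, 175, -3.02); to MW-3 = (-200, 75, -3.97).
Determinant of the coordinate differences = (-10)·75 − (-200)·175 = 34250.
∂h/∂x = [(-3.02)·75 − (-3.97)·175] / 34250 = +0.01367
∂h/∂y = [(-10)·(-3.97) − (-200)·(-3.02)] / 34250 = -0.01648
h(636308, 4334849) = 359.22 + (+0.01367)·(-100) + (-0.01648)·(265) = 359.22 -1.367 -4.366 = 353.487 m.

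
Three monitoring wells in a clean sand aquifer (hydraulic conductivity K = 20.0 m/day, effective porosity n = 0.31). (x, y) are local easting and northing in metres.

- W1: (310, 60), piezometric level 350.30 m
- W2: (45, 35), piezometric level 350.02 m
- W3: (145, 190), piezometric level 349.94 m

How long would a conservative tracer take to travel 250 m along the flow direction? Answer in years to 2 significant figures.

Three-point gradient (reference W1): Δ to W2 = (-265, -25, -0.28), Δ to W3 = (-165, 130, -0.36).
∂h/∂x = +0.001177, ∂h/∂y = -0.001275 (det = -38575).
|∇h| = √(0.001177² + -0.001275²) = 0.001735
Seepage velocity v = K·i/n = 20.0 × 0.001735 / 0.31 = 0.1119 m/day.
t = 250 / 0.1119 = 2234 days = 6.12 years.

6.1 years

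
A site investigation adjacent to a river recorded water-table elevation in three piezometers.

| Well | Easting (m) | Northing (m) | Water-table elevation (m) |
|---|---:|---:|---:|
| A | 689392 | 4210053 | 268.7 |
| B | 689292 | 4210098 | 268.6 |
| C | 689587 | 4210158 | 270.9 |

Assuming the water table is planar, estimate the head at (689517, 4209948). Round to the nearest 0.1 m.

268.3 m

With h = a·x + b·y + c and A as origin, the differences give:
  (-100)·a + 45·b = -0.1
  195·a + 105·b = +2.2
Eliminate b (×105 and ×45, subtract): -19275·a = -109.50 → a = ∂h/∂x = +0.005681
Back-substitute: b = ∂h/∂y = +0.01040.
h(689517, 4209948) = 268.7 + (+0.005681)·(125) + (+0.01040)·(-105) = 268.7 +0.710 -1.092 = 268.318 m.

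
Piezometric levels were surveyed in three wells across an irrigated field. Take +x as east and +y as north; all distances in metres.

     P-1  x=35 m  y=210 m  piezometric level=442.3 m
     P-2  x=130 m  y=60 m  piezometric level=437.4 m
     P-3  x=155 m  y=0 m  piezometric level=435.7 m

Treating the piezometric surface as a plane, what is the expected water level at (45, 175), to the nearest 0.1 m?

With h = a·x + b·y + c and P-1 as origin, the differences give:
  95·a + (-150)·b = -4.9
  120·a + (-210)·b = -6.6
Eliminate b (×(-210) and ×(-150), subtract): -1950·a = 39.00 → a = ∂h/∂x = -0.02000
Back-substitute: b = ∂h/∂y = +0.02000.
h(45, 175) = 442.3 + (-0.02000)·(10) + (+0.02000)·(-35) = 442.3 -0.200 -0.700 = 441.400 m.

441.4 m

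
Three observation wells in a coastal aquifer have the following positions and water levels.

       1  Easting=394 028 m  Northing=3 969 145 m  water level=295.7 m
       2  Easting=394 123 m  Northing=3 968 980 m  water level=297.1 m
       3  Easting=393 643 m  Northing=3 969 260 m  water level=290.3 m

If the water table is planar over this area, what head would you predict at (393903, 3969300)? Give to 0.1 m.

Three-point gradient (reference 1): Δ to 2 = (95, -165, +1.4), Δ to 3 = (-385, 115, -5.4).
∂h/∂x = +0.01388, ∂h/∂y = -0.0004943 (det = -52600).
h(393903, 3969300) = 295.7 + (+0.01388)·(-125) + (-0.0004943)·(155) = 295.7 -1.735 -0.077 = 293.889 m.

293.9 m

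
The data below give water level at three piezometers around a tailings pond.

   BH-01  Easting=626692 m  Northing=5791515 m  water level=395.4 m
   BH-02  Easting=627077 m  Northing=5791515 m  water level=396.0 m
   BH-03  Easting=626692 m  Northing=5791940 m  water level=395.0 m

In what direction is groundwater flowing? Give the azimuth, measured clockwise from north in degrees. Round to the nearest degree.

301°

∂h/∂x = (396.0 − 395.4) / (627077 − 626692) = +0.001558
∂h/∂y = (395.0 − 395.4) / (5791940 − 5791515) = -0.0009412
Flow direction (−∇h) has components (-0.001558 E, +0.0009412 N).
Azimuth = atan2(E, N) = atan2(-0.001558, +0.0009412) = 301.1° ≈ 301°.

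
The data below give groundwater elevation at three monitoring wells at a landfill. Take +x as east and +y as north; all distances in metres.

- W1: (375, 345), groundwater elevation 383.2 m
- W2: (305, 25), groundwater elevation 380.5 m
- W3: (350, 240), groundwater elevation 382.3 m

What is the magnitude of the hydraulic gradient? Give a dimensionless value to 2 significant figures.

0.0098

Differences from W1: to W2 (Δx, Δy, Δh) = (-70, -320, -2.7); to W3 = (-25, -105, -0.9).
Determinant of the coordinate differences = (-70)·(-105) − (-25)·(-320) = -650.
∂h/∂x = [(-2.7)·(-105) − (-0.9)·(-320)] / -650 = +0.006923
∂h/∂y = [(-70)·(-0.9) − (-25)·(-2.7)] / -650 = +0.006923
|∇h| = √(0.006923² + 0.006923²) = 0.009791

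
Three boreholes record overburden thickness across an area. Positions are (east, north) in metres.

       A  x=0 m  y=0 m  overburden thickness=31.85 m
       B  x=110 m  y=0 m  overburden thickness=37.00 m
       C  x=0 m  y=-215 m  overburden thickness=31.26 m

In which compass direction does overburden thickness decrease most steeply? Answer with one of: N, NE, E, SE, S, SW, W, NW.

W

∂d/∂x = (37.00 − 31.85) / (110 − 0) = +0.04682
∂d/∂y = (31.26 − 31.85) / (-215 − 0) = +0.002744
Steepest decrease is along −∇f = (-0.04682 E, -0.002744 N) → west.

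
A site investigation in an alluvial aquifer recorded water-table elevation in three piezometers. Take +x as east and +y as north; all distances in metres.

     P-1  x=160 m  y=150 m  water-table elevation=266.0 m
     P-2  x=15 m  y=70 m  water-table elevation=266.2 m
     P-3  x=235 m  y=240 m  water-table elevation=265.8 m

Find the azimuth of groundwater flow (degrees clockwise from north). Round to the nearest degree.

Taking P-1 as reference: P-2−P-1 = (-145, -80, +0.2); P-3−P-1 = (75, 90, -0.2).
Solve a·Δx + b·Δy = Δh: det = (-145)·90 − 75·(-80) = -7050.
∂h/∂x = [(+0.2)·90 − (-0.2)·(-80)] / -7050 = -0.0002837
∂h/∂y = [(-145)·(-0.2) − 75·(+0.2)] / -7050 = -0.001986
Flow direction (−∇h) has components (+0.0002837 E, +0.001986 N).
Azimuth = atan2(E, N) = atan2(+0.0002837, +0.001986) = 8.1° ≈ 008°.

008°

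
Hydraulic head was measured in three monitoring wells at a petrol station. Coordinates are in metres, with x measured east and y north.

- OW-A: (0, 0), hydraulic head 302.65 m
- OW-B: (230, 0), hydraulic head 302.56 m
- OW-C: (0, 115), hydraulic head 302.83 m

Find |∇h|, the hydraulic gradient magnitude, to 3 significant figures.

∂h/∂x = (302.56 − 302.65) / (230 − 0) = -0.0003913
∂h/∂y = (302.83 − 302.65) / (115 − 0) = +0.001565
|∇h| = √(-0.0003913² + 0.001565²) = 0.001613

0.00161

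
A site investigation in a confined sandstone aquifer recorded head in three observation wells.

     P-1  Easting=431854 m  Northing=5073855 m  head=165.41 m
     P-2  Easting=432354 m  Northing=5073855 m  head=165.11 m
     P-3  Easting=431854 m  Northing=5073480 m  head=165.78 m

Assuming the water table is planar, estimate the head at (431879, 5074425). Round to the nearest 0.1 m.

∂h/∂x = (165.11 − 165.41) / (432354 − 431854) = -0.0006000
∂h/∂y = (165.78 − 165.41) / (5073480 − 5073855) = -0.0009867
h(431879, 5074425) = 165.41 + (-0.0006000)·(25) + (-0.0009867)·(570) = 165.41 -0.015 -0.562 = 164.833 m.

164.8 m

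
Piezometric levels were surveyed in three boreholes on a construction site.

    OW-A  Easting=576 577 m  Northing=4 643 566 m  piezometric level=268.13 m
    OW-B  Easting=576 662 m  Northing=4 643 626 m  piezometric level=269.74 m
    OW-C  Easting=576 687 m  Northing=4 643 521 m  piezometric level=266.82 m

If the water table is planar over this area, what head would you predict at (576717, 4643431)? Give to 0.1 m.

With h = a·x + b·y + c and OW-A as origin, the differences give:
  85·a + 60·b = +1.61
  110·a + (-45)·b = -1.31
Eliminate b (×(-45) and ×60, subtract): -10425·a = 6.150 → a = ∂h/∂x = -0.0005899
Back-substitute: b = ∂h/∂y = +0.02767.
h(576717, 4643431) = 268.13 + (-0.0005899)·(140) + (+0.02767)·(-135) = 268.13 -0.083 -3.735 = 264.312 m.

264.3 m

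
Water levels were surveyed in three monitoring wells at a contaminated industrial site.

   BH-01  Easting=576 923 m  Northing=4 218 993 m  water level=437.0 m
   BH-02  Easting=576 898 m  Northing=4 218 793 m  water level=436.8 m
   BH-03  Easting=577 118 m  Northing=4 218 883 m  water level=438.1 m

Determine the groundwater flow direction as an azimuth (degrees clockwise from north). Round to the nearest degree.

267°

With h = a·x + b·y + c and BH-01 as origin, the differences give:
  (-25)·a + (-200)·b = -0.2
  195·a + (-110)·b = +1.1
Eliminate b (×(-110) and ×(-200), subtract): 41750·a = 242.00 → a = ∂h/∂x = +0.005796
Back-substitute: b = ∂h/∂y = +0.0002754.
Flow direction (−∇h) has components (-0.005796 E, -0.0002754 N).
Azimuth = atan2(E, N) = atan2(-0.005796, -0.0002754) = 267.3° ≈ 267°.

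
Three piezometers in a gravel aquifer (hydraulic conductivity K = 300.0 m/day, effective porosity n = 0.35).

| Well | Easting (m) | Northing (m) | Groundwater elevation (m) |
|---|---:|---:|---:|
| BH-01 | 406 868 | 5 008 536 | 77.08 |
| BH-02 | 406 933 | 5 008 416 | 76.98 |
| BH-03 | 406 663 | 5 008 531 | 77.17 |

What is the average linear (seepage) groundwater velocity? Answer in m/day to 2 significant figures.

Differences from BH-01: to BH-02 (Δx, Δy, Δh) = (65, -120, -0.10); to BH-03 = (-205, -5, +0.09).
Solve a·Δx + b·Δy = Δh: det = 65·(-5) − (-205)·(-120) = -24925.
∂h/∂x = [(-0.10)·(-5) − (+0.09)·(-120)] / -24925 = -0.0004534
∂h/∂y = [65·(+0.09) − (-205)·(-0.10)] / -24925 = +0.0005878
|∇h| = √(-0.0004534² + 0.0005878²) = 0.0007423
Seepage velocity v = K·i/n = 300.0 × 0.0007423 / 0.35 = 0.6363 m/day.

0.64 m/day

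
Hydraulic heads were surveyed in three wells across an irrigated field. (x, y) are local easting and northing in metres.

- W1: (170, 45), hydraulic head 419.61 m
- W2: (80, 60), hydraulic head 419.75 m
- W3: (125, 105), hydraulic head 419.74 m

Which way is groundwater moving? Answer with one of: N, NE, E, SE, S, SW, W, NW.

Taking W1 as reference: W2−W1 = (-90, 15, +0.14); W3−W1 = (-45, 60, +0.13).
Solve a·Δx + b·Δy = Δh: det = (-90)·60 − (-45)·15 = -4725.
∂h/∂x = [(+0.14)·60 − (+0.13)·15] / -4725 = -0.001365
∂h/∂y = [(-90)·(+0.13) − (-45)·(+0.14)] / -4725 = +0.001143
Flow = −∇h = (+0.001365 east, -0.001143 north), which points southeast.

SE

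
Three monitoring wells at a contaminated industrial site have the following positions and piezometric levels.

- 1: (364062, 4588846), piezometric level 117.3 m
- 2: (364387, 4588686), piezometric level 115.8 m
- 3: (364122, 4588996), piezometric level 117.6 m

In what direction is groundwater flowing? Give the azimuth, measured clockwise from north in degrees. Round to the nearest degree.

137°

Taking 1 as reference: 2−1 = (325, -160, -1.5); 3−1 = (60, 150, +0.3).
Determinant of the coordinate differences = 325·150 − 60·(-160) = 58350.
∂h/∂x = [(-1.5)·150 − (+0.3)·(-160)] / 58350 = -0.003033
∂h/∂y = [325·(+0.3) − 60·(-1.5)] / 58350 = +0.003213
Flow direction (−∇h) has components (+0.003033 E, -0.003213 N).
Azimuth = atan2(E, N) = atan2(+0.003033, -0.003213) = 136.7° ≈ 137°.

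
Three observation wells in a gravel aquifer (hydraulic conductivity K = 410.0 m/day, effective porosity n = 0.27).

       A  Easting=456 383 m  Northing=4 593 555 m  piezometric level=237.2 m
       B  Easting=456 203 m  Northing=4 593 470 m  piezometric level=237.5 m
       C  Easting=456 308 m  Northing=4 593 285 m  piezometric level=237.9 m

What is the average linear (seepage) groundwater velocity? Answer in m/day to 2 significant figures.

Three-point gradient (reference A): Δ to B = (-180, -85, +0.3), Δ to C = (-75, -270, +0.7).
∂h/∂x = -0.0005092, ∂h/∂y = -0.002451 (det = 42225).
|∇h| = √(-0.0005092² + -0.002451²) = 0.002503
Seepage velocity v = K·i/n = 410.0 × 0.002503 / 0.27 = 3.801 m/day.

3.8 m/day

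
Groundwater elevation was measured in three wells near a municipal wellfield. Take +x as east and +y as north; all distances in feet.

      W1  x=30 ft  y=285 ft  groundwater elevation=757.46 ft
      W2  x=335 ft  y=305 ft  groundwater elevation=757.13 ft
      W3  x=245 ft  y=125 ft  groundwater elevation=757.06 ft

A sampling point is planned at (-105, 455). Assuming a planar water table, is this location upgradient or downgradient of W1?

Taking W1 as reference: W2−W1 = (305, 20, -0.33); W3−W1 = (215, -160, -0.40).
Solve a·Δx + b·Δy = Δh: det = 305·(-160) − 215·20 = -53100.
∂h/∂x = [(-0.33)·(-160) − (-0.40)·20] / -53100 = -0.001145
∂h/∂y = [305·(-0.40) − 215·(-0.33)] / -53100 = +0.0009614
Head at (-105, 455) = 757.46 + (-0.001145)·(-135) + (+0.0009614)·(170) = 757.78 ft.
That is higher than the 757.46 ft at W1, so the point is upgradient.

upgradient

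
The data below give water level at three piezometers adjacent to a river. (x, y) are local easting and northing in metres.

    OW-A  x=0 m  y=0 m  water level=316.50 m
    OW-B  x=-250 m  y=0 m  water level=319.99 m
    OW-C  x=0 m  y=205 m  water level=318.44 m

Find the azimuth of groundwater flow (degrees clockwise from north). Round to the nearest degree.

124°

∂h/∂x = (319.99 − 316.50) / (-250 − 0) = -0.01396
∂h/∂y = (318.44 − 316.50) / (205 − 0) = +0.009463
Flow direction (−∇h) has components (+0.01396 E, -0.009463 N).
Azimuth = atan2(E, N) = atan2(+0.01396, -0.009463) = 124.1° ≈ 124°.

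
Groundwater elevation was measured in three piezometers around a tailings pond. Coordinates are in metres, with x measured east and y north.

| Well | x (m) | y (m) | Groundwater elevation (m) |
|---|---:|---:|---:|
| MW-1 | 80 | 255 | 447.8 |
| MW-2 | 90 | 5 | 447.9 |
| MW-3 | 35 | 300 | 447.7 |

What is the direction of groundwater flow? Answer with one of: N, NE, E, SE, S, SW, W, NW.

W

With h = a·x + b·y + c and MW-1 as origin, the differences give:
  10·a + (-250)·b = +0.1
  (-45)·a + 45·b = -0.1
Eliminate b (×45 and ×(-250), subtract): -10800·a = -20.50 → a = ∂h/∂x = +0.001898
Back-substitute: b = ∂h/∂y = -0.0003241.
Flow = −∇h = (-0.001898 east, +0.0003241 north), which points west.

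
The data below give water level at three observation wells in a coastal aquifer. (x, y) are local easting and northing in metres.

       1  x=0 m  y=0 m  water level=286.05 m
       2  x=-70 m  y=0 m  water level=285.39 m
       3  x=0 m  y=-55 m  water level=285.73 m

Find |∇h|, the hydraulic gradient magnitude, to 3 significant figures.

0.0111

∂h/∂x = (285.39 − 286.05) / (-70 − 0) = +0.009429
∂h/∂y = (285.73 − 286.05) / (-55 − 0) = +0.005818
|∇h| = √(0.009429² + 0.005818²) = 0.01108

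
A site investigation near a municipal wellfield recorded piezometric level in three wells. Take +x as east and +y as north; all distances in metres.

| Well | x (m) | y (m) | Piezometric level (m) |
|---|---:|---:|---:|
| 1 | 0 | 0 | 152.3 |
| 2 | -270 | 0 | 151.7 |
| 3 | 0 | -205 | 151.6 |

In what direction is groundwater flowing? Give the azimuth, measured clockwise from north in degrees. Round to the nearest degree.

∂h/∂x = (151.7 − 152.3) / (-270 − 0) = +0.002222
∂h/∂y = (151.6 − 152.3) / (-205 − 0) = +0.003415
Flow direction (−∇h) has components (-0.002222 E, -0.003415 N).
Azimuth = atan2(E, N) = atan2(-0.002222, -0.003415) = 213.1° ≈ 213°.

213°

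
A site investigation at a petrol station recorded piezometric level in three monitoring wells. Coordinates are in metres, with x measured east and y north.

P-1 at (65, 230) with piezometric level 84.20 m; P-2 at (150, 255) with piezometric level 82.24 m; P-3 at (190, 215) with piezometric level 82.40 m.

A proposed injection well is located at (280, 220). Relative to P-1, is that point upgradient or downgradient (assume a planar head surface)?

With h = a·x + b·y + c and P-1 as origin, the differences give:
  85·a + 25·b = -1.96
  125·a + (-15)·b = -1.80
Eliminate b (×(-15) and ×25, subtract): -4400·a = 74.400 → a = ∂h/∂x = -0.01691
Back-substitute: b = ∂h/∂y = -0.02091.
Head at (280, 220) = 84.20 + (-0.01691)·(215) + (-0.02091)·(-10) = 80.77 m.
That is lower than the 84.20 m at P-1, so the point is downgradient.

downgradient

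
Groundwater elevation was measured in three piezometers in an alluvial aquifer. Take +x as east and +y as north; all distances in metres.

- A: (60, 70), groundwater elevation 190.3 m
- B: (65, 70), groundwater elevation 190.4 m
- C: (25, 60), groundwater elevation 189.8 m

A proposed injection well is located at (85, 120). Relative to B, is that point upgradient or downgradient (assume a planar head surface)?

Differences from A: to B (Δx, Δy, Δh) = (5, 0, +0.1); to C = (-35, -10, -0.5).
Solve a·Δx + b·Δy = Δh: det = 5·(-10) − (-35)·0 = -50.
∂h/∂x = [(+0.1)·(-10) − (-0.5)·0] / -50 = +0.02000
∂h/∂y = [5·(-0.5) − (-35)·(+0.1)] / -50 = -0.02000
Head at (85, 120) = 190.3 + (+0.02000)·(25) + (-0.02000)·(50) = 189.80 m.
That is lower than the 190.4 m at B, so the point is downgradient.

downgradient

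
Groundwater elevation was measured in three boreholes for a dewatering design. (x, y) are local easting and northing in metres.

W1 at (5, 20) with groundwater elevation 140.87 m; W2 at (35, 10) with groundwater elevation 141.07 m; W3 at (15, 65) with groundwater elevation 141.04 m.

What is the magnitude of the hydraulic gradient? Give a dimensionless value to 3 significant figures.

Differences from W1: to W2 (Δx, Δy, Δh) = (30, -10, +0.20); to W3 = (10, 45, +0.17).
Solve a·Δx + b·Δy = Δh: det = 30·45 − 10·(-10) = 1450.
∂h/∂x = [(+0.20)·45 − (+0.17)·(-10)] / 1450 = +0.007379
∂h/∂y = [30·(+0.17) − 10·(+0.20)] / 1450 = +0.002138
|∇h| = √(0.007379² + 0.002138²) = 0.007682

0.00768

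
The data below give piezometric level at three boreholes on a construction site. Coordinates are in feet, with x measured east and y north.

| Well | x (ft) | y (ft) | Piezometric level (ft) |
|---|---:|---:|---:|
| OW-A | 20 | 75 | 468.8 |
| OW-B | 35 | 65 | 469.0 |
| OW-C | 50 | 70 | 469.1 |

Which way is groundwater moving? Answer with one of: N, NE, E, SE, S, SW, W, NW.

NW

With h = a·x + b·y + c and OW-A as origin, the differences give:
  15·a + (-10)·b = +0.2
  30·a + (-5)·b = +0.3
Eliminate b (×(-5) and ×(-10), subtract): 225·a = 2.00 → a = ∂h/∂x = +0.008889
Back-substitute: b = ∂h/∂y = -0.006667.
Flow = −∇h = (-0.008889 east, +0.006667 north), which points northwest.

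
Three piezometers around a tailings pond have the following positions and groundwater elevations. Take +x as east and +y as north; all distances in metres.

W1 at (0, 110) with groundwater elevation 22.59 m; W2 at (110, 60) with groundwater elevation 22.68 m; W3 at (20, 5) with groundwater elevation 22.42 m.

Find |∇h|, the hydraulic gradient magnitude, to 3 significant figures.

0.00258

Differences from W1: to W2 (Δx, Δy, Δh) = (110, -50, +0.09); to W3 = (20, -105, -0.17).
Determinant of the coordinate differences = 110·(-105) − 20·(-50) = -10550.
∂h/∂x = [(+0.09)·(-105) − (-0.17)·(-50)] / -10550 = +0.001701
∂h/∂y = [110·(-0.17) − 20·(+0.09)] / -10550 = +0.001943
|∇h| = √(0.001701² + 0.001943²) = 0.002582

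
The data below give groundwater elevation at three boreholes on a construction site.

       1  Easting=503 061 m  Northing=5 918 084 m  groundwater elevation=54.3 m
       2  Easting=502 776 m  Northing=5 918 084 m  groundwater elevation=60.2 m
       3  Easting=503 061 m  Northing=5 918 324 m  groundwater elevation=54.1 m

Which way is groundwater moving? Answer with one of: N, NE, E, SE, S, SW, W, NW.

∂h/∂x = (60.2 − 54.3) / (502776 − 503061) = -0.02070
∂h/∂y = (54.1 − 54.3) / (5918324 − 5918084) = -0.0008333
Flow = −∇h = (+0.02070 east, +0.0008333 north), which points east.

E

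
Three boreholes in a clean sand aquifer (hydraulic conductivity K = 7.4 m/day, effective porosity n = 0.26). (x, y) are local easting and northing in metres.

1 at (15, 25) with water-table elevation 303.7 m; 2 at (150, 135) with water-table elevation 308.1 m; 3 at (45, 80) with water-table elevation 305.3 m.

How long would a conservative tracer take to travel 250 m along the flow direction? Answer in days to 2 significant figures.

340 days

Taking 1 as reference: 2−1 = (135, 110, +4.4); 3−1 = (30, 55, +1.6).
Solve a·Δx + b·Δy = Δh: det = 135·55 − 30·110 = 4125.
∂h/∂x = [(+4.4)·55 − (+1.6)·110] / 4125 = +0.01600
∂h/∂y = [135·(+1.6) − 30·(+4.4)] / 4125 = +0.02036
|∇h| = √(0.01600² + 0.02036²) = 0.02589
Seepage velocity v = K·i/n = 7.4 × 0.02589 / 0.26 = 0.7369 m/day.
t = 250 / 0.7369 = 339.3 days.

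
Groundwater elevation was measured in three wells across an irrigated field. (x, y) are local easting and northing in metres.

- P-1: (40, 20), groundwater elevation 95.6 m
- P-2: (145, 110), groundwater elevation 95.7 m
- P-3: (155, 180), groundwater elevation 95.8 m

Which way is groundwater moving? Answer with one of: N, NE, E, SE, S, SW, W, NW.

S

With h = a·x + b·y + c and P-1 as origin, the differences give:
  105·a + 90·b = +0.1
  115·a + 160·b = +0.2
Eliminate b (×160 and ×90, subtract): 6450·a = -2.00 → a = ∂h/∂x = -0.0003101
Back-substitute: b = ∂h/∂y = +0.001473.
Flow = −∇h = (+0.0003101 east, -0.001473 north), which points south.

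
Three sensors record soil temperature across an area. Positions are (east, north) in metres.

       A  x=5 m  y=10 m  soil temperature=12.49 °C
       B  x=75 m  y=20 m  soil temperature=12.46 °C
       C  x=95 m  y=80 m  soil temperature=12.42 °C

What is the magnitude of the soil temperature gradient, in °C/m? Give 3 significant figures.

0.000652 °C/m

Differences from A: to B (Δx, Δy, Δh) = (70, 10, -0.03); to C = (90, 70, -0.07).
Determinant of the coordinate differences = 70·70 − 90·10 = 4000.
∂T/∂x = [(-0.03)·70 − (-0.07)·10] / 4000 = -0.0003500
∂T/∂y = [70·(-0.07) − 90·(-0.03)] / 4000 = -0.0005500
|∇f| = √(-0.0003500² + -0.0005500²) = 0.0006519 °C/m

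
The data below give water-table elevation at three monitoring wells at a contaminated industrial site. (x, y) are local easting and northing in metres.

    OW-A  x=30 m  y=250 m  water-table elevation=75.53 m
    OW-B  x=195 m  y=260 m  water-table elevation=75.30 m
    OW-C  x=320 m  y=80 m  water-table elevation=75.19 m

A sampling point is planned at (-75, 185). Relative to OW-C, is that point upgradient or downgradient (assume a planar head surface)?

upgradient

Taking OW-A as reference: OW-B−OW-A = (165, 10, -0.23); OW-C−OW-A = (290, -170, -0.34).
Determinant of the coordinate differences = 165·(-170) − 290·10 = -30950.
∂h/∂x = [(-0.23)·(-170) − (-0.34)·10] / -30950 = -0.001373
∂h/∂y = [165·(-0.34) − 290·(-0.23)] / -30950 = -0.0003425
Head at (-75, 185) = 75.53 + (-0.001373)·(-105) + (-0.0003425)·(-65) = 75.70 m.
That is higher than the 75.19 m at OW-C, so the point is upgradient.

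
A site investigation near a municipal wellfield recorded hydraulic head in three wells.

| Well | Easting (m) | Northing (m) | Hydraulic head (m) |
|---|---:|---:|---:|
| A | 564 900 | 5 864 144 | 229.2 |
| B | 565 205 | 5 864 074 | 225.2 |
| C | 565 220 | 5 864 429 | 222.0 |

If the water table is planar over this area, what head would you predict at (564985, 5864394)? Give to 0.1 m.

225.8 m

With h = a·x + b·y + c and A as origin, the differences give:
  305·a + (-70)·b = -4.0
  320·a + 285·b = -7.2
Eliminate b (×285 and ×(-70), subtract): 109325·a = -1644.00 → a = ∂h/∂x = -0.01504
Back-substitute: b = ∂h/∂y = -0.008379.
h(564985, 5864394) = 229.2 + (-0.01504)·(85) + (-0.008379)·(250) = 229.2 -1.278 -2.095 = 225.827 m.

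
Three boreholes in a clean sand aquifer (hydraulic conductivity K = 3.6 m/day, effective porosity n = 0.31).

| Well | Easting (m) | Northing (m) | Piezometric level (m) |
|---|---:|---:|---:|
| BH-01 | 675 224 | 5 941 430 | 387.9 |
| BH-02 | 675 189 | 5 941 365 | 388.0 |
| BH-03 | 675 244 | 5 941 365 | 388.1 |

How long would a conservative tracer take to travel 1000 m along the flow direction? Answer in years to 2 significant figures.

76 years

With h = a·x + b·y + c and BH-01 as origin, the differences give:
  (-35)·a + (-65)·b = +0.1
  20·a + (-65)·b = +0.2
Eliminate b (×(-65) and ×(-65), subtract): 3575·a = 6.50 → a = ∂h/∂x = +0.001818
Back-substitute: b = ∂h/∂y = -0.002517.
|∇h| = √(0.001818² + -0.002517²) = 0.003105
Seepage velocity v = K·i/n = 3.6 × 0.003105 / 0.31 = 0.03606 m/day.
t = 1000 / 0.03606 = 2.773e+04 days = 75.9 years.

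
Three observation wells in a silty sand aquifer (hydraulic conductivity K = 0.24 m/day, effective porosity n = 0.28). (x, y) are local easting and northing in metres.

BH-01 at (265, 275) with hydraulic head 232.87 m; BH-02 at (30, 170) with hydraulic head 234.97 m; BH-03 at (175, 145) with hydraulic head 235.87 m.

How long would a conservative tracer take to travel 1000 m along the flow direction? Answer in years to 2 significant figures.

With h = a·x + b·y + c and BH-01 as origin, the differences give:
  (-235)·a + (-105)·b = +2.10
  (-90)·a + (-130)·b = +3.00
Eliminate b (×(-130) and ×(-105), subtract): 21100·a = 42.000 → a = ∂h/∂x = +0.001991
Back-substitute: b = ∂h/∂y = -0.02445.
|∇h| = √(0.001991² + -0.02445²) = 0.02453
Seepage velocity v = K·i/n = 0.24 × 0.02453 / 0.28 = 0.02103 m/day.
t = 1000 / 0.02103 = 4.755e+04 days = 130 years.

130 years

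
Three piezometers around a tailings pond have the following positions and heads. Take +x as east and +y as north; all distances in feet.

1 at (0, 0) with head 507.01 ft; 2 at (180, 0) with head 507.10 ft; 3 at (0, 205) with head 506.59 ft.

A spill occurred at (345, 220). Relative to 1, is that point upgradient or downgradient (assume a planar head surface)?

downgradient

∂h/∂x = (507.10 − 507.01) / (180 − 0) = +0.0005000
∂h/∂y = (506.59 − 507.01) / (205 − 0) = -0.002049
Head at (345, 220) = 507.01 + (+0.0005000)·(345) + (-0.002049)·(220) = 506.73 ft.
That is lower than the 507.01 ft at 1, so the point is downgradient.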